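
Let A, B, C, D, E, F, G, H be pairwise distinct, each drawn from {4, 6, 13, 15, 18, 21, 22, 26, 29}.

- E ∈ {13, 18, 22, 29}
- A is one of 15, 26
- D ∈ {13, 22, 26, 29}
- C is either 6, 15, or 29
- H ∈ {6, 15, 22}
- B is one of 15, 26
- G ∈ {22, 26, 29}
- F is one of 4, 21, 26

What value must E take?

18

A and B share exactly the 2 values {15, 26}; by pigeonhole those values go to them, so strike 15, 26 from C, D, F, G, H.
C, G, H share exactly the 3 values {6, 22, 29}; by pigeonhole those values go to them, so strike 6, 22, 29 from D, E.
D has just one choice, so D = 13. Eliminate 13 elsewhere: E.
So E = 18.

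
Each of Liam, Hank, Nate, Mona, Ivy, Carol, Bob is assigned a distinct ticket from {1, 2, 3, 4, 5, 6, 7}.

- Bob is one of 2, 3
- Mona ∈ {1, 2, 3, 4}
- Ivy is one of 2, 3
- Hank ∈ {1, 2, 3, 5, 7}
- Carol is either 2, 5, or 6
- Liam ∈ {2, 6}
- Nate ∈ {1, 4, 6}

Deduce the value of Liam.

6

The 7 variables draw from only 7 values {1, 2, 3, 4, 5, 6, 7}, so each is used; only Hank can be 7, hence Hank = 7.
Among the 6 still-open variables, 5 fits only Carol (and all 6 values in {1, 2, 3, 4, 5, 6} must be used), so Carol = 5.
The 2 variables Ivy and Bob are confined to {2, 3}, which locks those values in; drop them from Liam, Mona.
So Liam = 6.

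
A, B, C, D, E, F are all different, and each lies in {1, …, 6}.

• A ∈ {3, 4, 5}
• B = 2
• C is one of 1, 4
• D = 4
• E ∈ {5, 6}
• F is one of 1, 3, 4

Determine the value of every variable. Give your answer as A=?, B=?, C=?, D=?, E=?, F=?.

A=5, B=2, C=1, D=4, E=6, F=3

B has just one choice, so B = 2.
D must be 4 (only option left). Strike 4 from A, C, F.
C must be 1 (only option left). Eliminate 1 elsewhere: F.
F must be 3 (only option left). Remove 3 from A.
A has just one choice, so A = 5. Remove 5 from E.
E has just one choice, so E = 6.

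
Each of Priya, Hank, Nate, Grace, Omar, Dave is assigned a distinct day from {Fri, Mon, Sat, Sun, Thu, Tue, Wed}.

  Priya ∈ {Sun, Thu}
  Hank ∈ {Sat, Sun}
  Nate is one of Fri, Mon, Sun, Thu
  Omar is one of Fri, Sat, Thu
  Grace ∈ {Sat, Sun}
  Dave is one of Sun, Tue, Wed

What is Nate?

Hank and Grace share exactly the 2 values {Sat, Sun}; by pigeonhole those values go to them, so strike Sat, Sun from Priya, Nate, Omar, Dave.
Priya must be Thu (only option left). Remove Thu from Nate, Omar.
Omar must be Fri (only option left). Eliminate Fri elsewhere: Nate.
So Nate = Mon.

Mon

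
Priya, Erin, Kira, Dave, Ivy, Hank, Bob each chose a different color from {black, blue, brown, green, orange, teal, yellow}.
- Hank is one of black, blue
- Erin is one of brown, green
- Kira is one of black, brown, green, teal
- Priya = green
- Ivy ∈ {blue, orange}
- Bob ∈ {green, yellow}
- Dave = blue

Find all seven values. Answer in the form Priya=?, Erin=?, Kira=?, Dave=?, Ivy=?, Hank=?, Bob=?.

Priya=green, Erin=brown, Kira=teal, Dave=blue, Ivy=orange, Hank=black, Bob=yellow

Priya has just one choice, so Priya = green. So Erin, Kira, Bob can't be green.
Erin must be brown (only option left). Strike brown from Kira.
Dave's domain is down to {blue}, so Dave = blue. So Ivy, Hank can't be blue.
Ivy's domain is down to {orange}, so Ivy = orange.
Hank has just one choice, so Hank = black. Remove black from Kira.
Bob's domain is down to {yellow}, so Bob = yellow.
Kira has just one choice, so Kira = teal.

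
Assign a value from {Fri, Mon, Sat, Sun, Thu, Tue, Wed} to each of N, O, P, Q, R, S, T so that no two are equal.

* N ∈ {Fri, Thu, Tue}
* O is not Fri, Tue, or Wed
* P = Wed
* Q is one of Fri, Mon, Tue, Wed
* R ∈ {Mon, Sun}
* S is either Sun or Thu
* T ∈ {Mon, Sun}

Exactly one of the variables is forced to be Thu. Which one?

S

P has just one choice, so P = Wed. Eliminate Wed elsewhere: Q.
The 6 still-open variables together cover exactly {Fri, Mon, Sat, Sun, Thu, Tue} — 6 values for 6 variables — and Sat appears only in O's list, so O = Sat.
R and T between them cover only {Mon, Sun} — a naked pair. Remove those values from Q, S.
So Thu goes to S.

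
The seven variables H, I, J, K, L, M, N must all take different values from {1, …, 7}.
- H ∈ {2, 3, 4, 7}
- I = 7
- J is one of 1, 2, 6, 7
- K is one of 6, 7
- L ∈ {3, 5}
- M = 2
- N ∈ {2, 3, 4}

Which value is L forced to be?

5

I must be 7 (only option left). Remove 7 from H, J, K.
K has just one choice, so K = 6. Eliminate 6 elsewhere: J.
M must be 2 (only option left). So H, J, N can't be 2.
J has just one choice, so J = 1.
The 3 still-open variables draw from only 3 values {3, 4, 5}, so each is used; only L can be 5, hence L = 5.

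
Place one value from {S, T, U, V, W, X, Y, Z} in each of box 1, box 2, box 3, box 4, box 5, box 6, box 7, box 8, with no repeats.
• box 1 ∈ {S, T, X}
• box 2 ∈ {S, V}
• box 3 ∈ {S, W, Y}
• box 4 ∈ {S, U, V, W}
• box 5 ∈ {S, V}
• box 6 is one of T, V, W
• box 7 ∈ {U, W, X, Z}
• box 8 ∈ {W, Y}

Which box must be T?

box 6

Among the 8 variables, Z fits only box 7 (and all 8 values in {S, T, U, V, W, X, Y, Z} must be used), so box 7 = Z.
The 7 still-open variables draw from only 7 values {S, T, U, V, W, X, Y}, so each is used; only box 4 can be U, hence box 4 = U.
Among the 6 still-open variables, X fits only box 1 (and all 6 values in {S, T, V, W, X, Y} must be used), so box 1 = X.
The 5 still-open variables together cover exactly {S, T, V, W, Y} — 5 values for 5 variables — and T appears only in box 6's list, so box 6 = T.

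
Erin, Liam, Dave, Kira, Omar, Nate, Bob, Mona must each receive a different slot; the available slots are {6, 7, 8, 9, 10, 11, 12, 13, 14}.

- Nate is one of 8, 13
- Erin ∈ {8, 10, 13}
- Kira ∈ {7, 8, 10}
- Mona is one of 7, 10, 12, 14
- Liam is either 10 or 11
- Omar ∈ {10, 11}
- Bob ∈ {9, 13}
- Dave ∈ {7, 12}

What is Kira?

7

Among the 8 variables, 9 fits only Bob (and all 8 values in {7, 8, 9, 10, 11, 12, 13, 14} must be used), so Bob = 9.
The 7 still-open variables together cover exactly {7, 8, 10, 11, 12, 13, 14} — 7 values for 7 variables — and 14 appears only in Mona's list, so Mona = 14.
The 6 still-open variables together cover exactly {7, 8, 10, 11, 12, 13} — 6 values for 6 variables — and 12 appears only in Dave's list, so Dave = 12.
Among the 5 still-open variables, 7 fits only Kira (and all 5 values in {7, 8, 10, 11, 13} must be used), so Kira = 7.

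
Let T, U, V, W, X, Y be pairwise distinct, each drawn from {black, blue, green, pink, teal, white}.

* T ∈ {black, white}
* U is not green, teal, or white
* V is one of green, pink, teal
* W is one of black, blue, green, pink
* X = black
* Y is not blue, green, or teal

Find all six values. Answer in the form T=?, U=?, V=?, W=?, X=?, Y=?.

T=white, U=blue, V=teal, W=green, X=black, Y=pink

X has just one choice, so X = black. So T, U, W, Y can't be black.
That leaves T = white. So Y can't be white.
Y's domain is down to {pink}, so Y = pink. So U, V, W can't be pink.
U's domain is down to {blue}, so U = blue. Remove blue from W.
W has just one choice, so W = green. Remove green from V.
V's domain is down to {teal}, so V = teal.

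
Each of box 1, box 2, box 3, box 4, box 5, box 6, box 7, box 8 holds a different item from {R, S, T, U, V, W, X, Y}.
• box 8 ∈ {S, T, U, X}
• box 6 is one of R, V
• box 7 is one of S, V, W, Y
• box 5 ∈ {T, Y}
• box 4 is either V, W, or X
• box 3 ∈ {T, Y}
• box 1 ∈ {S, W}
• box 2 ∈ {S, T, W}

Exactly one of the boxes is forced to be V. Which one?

The 8 variables draw from only 8 values {R, S, T, U, V, W, X, Y}, so each is used; only box 6 can be R, hence box 6 = R.
Among the 7 still-open variables, U fits only box 8 (and all 7 values in {S, T, U, V, W, X, Y} must be used), so box 8 = U.
The 6 still-open variables draw from only 6 values {S, T, V, W, X, Y}, so each is used; only box 4 can be X, hence box 4 = X.
Among the 5 still-open variables, V fits only box 7 (and all 5 values in {S, T, V, W, Y} must be used), so box 7 = V.

box 7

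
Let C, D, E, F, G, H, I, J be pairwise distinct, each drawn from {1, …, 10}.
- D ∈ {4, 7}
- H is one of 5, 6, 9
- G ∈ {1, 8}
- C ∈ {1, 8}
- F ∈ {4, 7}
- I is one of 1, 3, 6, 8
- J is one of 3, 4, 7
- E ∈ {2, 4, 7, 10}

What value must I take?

6

The 2 variables C and G are confined to {1, 8}, which locks those values in; drop them from I.
D and F share exactly the 2 values {4, 7}; by pigeonhole those values go to them, so strike 4, 7 from E, J.
J must be 3 (only option left). Eliminate 3 elsewhere: I.
So I = 6.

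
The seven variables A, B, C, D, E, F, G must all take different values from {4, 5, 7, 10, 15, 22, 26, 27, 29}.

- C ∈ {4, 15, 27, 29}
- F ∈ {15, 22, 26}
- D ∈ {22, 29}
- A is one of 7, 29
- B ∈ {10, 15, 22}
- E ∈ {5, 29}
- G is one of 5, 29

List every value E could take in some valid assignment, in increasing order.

E and G between them cover only {5, 29} — a naked pair. Remove those values from A, C, D.
A must be 7 (only option left).
D has just one choice, so D = 22. Remove 22 from B, F.
No further eliminations apply; E can still be any of 5, 29.

5, 29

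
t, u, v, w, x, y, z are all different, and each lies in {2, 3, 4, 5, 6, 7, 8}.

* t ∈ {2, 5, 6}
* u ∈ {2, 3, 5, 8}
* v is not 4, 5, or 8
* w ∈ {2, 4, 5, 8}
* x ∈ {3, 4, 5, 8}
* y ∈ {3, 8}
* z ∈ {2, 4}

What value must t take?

Among the 7 variables, 7 fits only v (and all 7 values in {2, 3, 4, 5, 6, 7, 8} must be used), so v = 7.
The 6 still-open variables draw from only 6 values {2, 3, 4, 5, 6, 8}, so each is used; only t can be 6, hence t = 6.

6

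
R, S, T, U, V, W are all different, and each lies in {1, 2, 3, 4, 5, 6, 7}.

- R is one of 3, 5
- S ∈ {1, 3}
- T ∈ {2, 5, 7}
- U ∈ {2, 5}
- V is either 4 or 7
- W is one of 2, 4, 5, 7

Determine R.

The 6 variables together cover exactly {1, 2, 3, 4, 5, 7} — 6 values for 6 variables — and 1 appears only in S's list, so S = 1.
Among the 5 still-open variables, 3 fits only R (and all 5 values in {2, 3, 4, 5, 7} must be used), so R = 3.

3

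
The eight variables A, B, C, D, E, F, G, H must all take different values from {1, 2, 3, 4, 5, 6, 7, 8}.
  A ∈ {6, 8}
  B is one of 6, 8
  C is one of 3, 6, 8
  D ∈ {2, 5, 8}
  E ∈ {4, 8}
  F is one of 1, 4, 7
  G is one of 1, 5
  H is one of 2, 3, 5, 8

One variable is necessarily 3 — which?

Among the 8 variables, 7 fits only F (and all 8 values in {1, 2, 3, 4, 5, 6, 7, 8} must be used), so F = 7.
The 7 still-open variables draw from only 7 values {1, 2, 3, 4, 5, 6, 8}, so each is used; only G can be 1, hence G = 1.
Among the 6 still-open variables, 4 fits only E (and all 6 values in {2, 3, 4, 5, 6, 8} must be used), so E = 4.
The 2 variables A and B are confined to {6, 8}, which locks those values in; drop them from C, D, H.
So 3 goes to C.

C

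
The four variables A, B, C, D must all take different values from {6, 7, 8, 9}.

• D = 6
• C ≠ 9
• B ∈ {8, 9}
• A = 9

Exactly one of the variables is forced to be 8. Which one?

B

A has just one choice, so A = 9. Remove 9 from B.
So 8 goes to B.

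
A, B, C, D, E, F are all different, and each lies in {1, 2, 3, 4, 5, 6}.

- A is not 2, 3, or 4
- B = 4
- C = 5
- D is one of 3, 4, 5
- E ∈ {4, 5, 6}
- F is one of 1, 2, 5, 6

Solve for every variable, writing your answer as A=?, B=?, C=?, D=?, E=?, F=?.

B's domain is down to {4}, so B = 4. Strike 4 from D, E.
That leaves C = 5. Remove 5 from A, D, E, F.
D's domain is down to {3}, so D = 3.
E must be 6 (only option left). Strike 6 from A, F.
That leaves A = 1. Eliminate 1 elsewhere: F.
That leaves F = 2.

A=1, B=4, C=5, D=3, E=6, F=2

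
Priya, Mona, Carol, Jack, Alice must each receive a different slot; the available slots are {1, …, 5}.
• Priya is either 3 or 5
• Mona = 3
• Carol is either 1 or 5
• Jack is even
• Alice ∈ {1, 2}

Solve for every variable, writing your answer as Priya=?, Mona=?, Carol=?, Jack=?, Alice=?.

Mona has just one choice, so Mona = 3. Remove 3 from Priya.
Priya has just one choice, so Priya = 5. Strike 5 from Carol.
Carol has just one choice, so Carol = 1. Strike 1 from Alice.
Alice's domain is down to {2}, so Alice = 2. So Jack can't be 2.
That leaves Jack = 4.

Priya=5, Mona=3, Carol=1, Jack=4, Alice=2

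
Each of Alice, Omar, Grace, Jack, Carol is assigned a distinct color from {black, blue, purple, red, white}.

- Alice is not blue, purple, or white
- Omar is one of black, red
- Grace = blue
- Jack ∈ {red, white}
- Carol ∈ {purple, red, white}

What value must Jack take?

Grace must be blue (only option left).
The 4 still-open variables draw from only 4 values {black, purple, red, white}, so each is used; only Carol can be purple, hence Carol = purple.
The 3 still-open variables together cover exactly {black, red, white} — 3 values for 3 variables — and white appears only in Jack's list, so Jack = white.

white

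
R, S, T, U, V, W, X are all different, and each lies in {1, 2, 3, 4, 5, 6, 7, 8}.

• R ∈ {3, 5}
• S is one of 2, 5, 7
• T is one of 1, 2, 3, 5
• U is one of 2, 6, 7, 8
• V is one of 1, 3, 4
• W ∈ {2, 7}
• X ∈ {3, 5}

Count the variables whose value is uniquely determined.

2

R and X between them cover only {3, 5} — a naked pair. Remove those values from S, T, V.
S and W share exactly the 2 values {2, 7}; by pigeonhole those values go to them, so strike 2, 7 from T, U.
T's domain is down to {1}, so T = 1. Eliminate 1 elsewhere: V.
That leaves V = 4.
Determined: T=1, V=4. The other variables each still have more than one consistent value. That makes 2.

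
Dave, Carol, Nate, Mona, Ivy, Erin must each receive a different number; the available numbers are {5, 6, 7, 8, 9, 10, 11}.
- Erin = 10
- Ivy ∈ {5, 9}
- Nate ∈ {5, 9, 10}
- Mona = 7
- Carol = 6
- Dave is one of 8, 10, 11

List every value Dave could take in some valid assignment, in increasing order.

Carol must be 6 (only option left).
Mona's domain is down to {7}, so Mona = 7.
That leaves Erin = 10. So Dave, Nate can't be 10.
No further eliminations apply; Dave can still be any of 8, 11.

8, 11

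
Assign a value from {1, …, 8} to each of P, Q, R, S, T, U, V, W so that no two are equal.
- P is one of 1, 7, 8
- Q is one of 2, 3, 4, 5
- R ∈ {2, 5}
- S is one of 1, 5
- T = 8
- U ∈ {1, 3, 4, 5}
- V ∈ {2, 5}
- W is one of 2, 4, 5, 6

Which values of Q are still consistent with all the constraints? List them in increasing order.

T's domain is down to {8}, so T = 8. Eliminate 8 elsewhere: P.
The 7 still-open variables together cover exactly {1, 2, 3, 4, 5, 6, 7} — 7 values for 7 variables — and 6 appears only in W's list, so W = 6.
Among the 6 still-open variables, 7 fits only P (and all 6 values in {1, 2, 3, 4, 5, 7} must be used), so P = 7.
The 2 variables R and V are confined to {2, 5}, which locks those values in; drop them from Q, S, U.
S has just one choice, so S = 1. Eliminate 1 elsewhere: U.
No further eliminations apply; Q can still be any of 3, 4.

3, 4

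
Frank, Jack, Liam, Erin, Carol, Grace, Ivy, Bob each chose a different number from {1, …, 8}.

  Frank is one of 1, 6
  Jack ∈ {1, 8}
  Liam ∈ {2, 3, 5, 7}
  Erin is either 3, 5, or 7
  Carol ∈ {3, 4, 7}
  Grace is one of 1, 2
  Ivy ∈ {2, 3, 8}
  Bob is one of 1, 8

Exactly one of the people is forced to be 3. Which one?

The 8 variables together cover exactly {1, 2, 3, 4, 5, 6, 7, 8} — 8 values for 8 variables — and 4 appears only in Carol's list, so Carol = 4.
Among the 7 still-open variables, 6 fits only Frank (and all 7 values in {1, 2, 3, 5, 6, 7, 8} must be used), so Frank = 6.
Jack and Bob share exactly the 2 values {1, 8}; by pigeonhole those values go to them, so strike 1, 8 from Grace, Ivy.
Grace's domain is down to {2}, so Grace = 2. Eliminate 2 elsewhere: Liam, Ivy.
So 3 goes to Ivy.

Ivy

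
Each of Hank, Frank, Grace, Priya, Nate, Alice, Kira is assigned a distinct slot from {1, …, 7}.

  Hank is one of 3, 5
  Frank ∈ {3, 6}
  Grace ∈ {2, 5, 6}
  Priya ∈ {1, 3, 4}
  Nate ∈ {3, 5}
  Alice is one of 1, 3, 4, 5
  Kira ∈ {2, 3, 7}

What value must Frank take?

6

Among the 7 variables, 7 fits only Kira (and all 7 values in {1, 2, 3, 4, 5, 6, 7} must be used), so Kira = 7.
The 6 still-open variables draw from only 6 values {1, 2, 3, 4, 5, 6}, so each is used; only Grace can be 2, hence Grace = 2.
The 5 still-open variables together cover exactly {1, 3, 4, 5, 6} — 5 values for 5 variables — and 6 appears only in Frank's list, so Frank = 6.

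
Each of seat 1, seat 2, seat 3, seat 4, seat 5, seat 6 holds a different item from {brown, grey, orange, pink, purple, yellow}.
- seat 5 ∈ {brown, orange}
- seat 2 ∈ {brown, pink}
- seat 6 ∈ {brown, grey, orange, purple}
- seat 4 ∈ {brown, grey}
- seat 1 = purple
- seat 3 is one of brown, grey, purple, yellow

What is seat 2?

seat 1 must be purple (only option left). So seat 3, seat 6 can't be purple.
The 5 still-open variables together cover exactly {brown, grey, orange, pink, yellow} — 5 values for 5 variables — and pink appears only in seat 2's list, so seat 2 = pink.

pink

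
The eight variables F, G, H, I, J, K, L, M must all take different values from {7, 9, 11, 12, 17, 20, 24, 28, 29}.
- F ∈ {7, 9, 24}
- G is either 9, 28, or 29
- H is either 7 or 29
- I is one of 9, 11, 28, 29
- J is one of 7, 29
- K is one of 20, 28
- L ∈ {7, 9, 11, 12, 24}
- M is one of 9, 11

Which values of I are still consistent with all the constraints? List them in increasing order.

9, 11, 28

The 8 variables draw from only 8 values {7, 9, 11, 12, 20, 24, 28, 29}, so each is used; only L can be 12, hence L = 12.
Among the 7 still-open variables, 20 fits only K (and all 7 values in {7, 9, 11, 20, 24, 28, 29} must be used), so K = 20.
The 6 still-open variables together cover exactly {7, 9, 11, 24, 28, 29} — 6 values for 6 variables — and 24 appears only in F's list, so F = 24.
H and J between them cover only {7, 29} — a naked pair. Remove those values from G, I.
No further eliminations apply; I can still be any of 9, 11, 28.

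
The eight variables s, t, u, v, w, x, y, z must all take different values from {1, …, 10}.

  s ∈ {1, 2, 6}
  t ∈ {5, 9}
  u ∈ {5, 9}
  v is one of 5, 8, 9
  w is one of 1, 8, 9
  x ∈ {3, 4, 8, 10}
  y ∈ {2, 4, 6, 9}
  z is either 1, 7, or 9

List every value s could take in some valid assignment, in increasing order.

t and u share exactly the 2 values {5, 9}; by pigeonhole those values go to them, so strike 5, 9 from v, w, y, z.
That leaves v = 8. Strike 8 from w, x.
w's domain is down to {1}, so w = 1. So s, z can't be 1.
z has just one choice, so z = 7.
No further eliminations apply; s can still be any of 2, 6.

2, 6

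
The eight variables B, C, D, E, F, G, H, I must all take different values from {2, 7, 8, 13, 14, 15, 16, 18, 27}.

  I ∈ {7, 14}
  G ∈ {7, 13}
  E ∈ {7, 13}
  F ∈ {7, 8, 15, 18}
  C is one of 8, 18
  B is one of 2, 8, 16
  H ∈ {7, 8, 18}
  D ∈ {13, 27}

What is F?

15

The 2 variables E and G are confined to {7, 13}, which locks those values in; drop them from D, F, H, I.
D's domain is down to {27}, so D = 27.
I has just one choice, so I = 14.
C and H between them cover only {8, 18} — a naked pair. Remove those values from B, F.
So F = 15.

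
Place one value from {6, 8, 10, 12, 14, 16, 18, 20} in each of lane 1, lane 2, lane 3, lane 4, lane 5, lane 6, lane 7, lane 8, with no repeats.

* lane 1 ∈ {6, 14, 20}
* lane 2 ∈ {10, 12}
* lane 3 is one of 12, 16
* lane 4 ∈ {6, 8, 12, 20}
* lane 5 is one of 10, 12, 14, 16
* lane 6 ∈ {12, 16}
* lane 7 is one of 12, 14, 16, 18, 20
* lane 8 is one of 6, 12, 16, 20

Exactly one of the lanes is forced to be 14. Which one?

The 8 variables draw from only 8 values {6, 8, 10, 12, 14, 16, 18, 20}, so each is used; only lane 4 can be 8, hence lane 4 = 8.
The 7 still-open variables together cover exactly {6, 10, 12, 14, 16, 18, 20} — 7 values for 7 variables — and 18 appears only in lane 7's list, so lane 7 = 18.
lane 3 and lane 6 between them cover only {12, 16} — a naked pair. Remove those values from lane 2, lane 5, lane 8.
lane 2 has just one choice, so lane 2 = 10. Strike 10 from lane 5.
So 14 goes to lane 5.

lane 5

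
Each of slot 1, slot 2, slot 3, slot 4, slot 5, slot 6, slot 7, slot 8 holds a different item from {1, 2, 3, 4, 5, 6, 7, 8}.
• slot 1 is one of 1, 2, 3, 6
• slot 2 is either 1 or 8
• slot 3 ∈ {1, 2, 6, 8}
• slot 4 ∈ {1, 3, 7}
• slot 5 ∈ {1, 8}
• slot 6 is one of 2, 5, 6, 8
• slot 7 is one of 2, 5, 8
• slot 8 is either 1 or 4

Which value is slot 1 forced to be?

Among the 8 variables, 4 fits only slot 8 (and all 8 values in {1, 2, 3, 4, 5, 6, 7, 8} must be used), so slot 8 = 4.
The 7 still-open variables together cover exactly {1, 2, 3, 5, 6, 7, 8} — 7 values for 7 variables — and 7 appears only in slot 4's list, so slot 4 = 7.
The 6 still-open variables together cover exactly {1, 2, 3, 5, 6, 8} — 6 values for 6 variables — and 3 appears only in slot 1's list, so slot 1 = 3.

3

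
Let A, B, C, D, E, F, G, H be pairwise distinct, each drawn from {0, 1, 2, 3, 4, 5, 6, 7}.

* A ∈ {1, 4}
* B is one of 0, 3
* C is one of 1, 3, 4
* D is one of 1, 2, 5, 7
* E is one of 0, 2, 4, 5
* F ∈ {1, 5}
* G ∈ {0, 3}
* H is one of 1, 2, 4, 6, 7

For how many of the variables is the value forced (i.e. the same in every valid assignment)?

4

The 8 variables draw from only 8 values {0, 1, 2, 3, 4, 5, 6, 7}, so each is used; only H can be 6, hence H = 6.
Among the 7 still-open variables, 7 fits only D (and all 7 values in {0, 1, 2, 3, 4, 5, 7} must be used), so D = 7.
The 6 still-open variables together cover exactly {0, 1, 2, 3, 4, 5} — 6 values for 6 variables — and 2 appears only in E's list, so E = 2.
The 5 still-open variables together cover exactly {0, 1, 3, 4, 5} — 5 values for 5 variables — and 5 appears only in F's list, so F = 5.
B and G between them cover only {0, 3} — a naked pair. Remove those values from C.
Determined: D=7, E=2, F=5, H=6. The other variables each still have more than one consistent value. That makes 4.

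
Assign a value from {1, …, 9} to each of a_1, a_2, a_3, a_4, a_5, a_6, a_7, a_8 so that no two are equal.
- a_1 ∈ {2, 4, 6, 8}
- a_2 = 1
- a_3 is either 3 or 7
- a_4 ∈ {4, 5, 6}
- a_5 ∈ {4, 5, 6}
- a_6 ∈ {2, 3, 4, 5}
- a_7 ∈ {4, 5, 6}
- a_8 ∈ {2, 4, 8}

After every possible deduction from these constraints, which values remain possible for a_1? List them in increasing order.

2, 8

a_2 has just one choice, so a_2 = 1.
The 7 still-open variables together cover exactly {2, 3, 4, 5, 6, 7, 8} — 7 values for 7 variables — and 7 appears only in a_3's list, so a_3 = 7.
The 6 still-open variables together cover exactly {2, 3, 4, 5, 6, 8} — 6 values for 6 variables — and 3 appears only in a_6's list, so a_6 = 3.
The 3 variables a_4, a_5, a_7 are confined to {4, 5, 6}, which locks those values in; drop them from a_1, a_8.
No further eliminations apply; a_1 can still be any of 2, 8.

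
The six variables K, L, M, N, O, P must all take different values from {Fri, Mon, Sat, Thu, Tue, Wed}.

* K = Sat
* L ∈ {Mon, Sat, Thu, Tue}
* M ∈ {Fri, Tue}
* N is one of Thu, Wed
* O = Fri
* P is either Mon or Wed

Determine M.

K's domain is down to {Sat}, so K = Sat. Eliminate Sat elsewhere: L.
That leaves O = Fri. Eliminate Fri elsewhere: M.
So M = Tue.

Tue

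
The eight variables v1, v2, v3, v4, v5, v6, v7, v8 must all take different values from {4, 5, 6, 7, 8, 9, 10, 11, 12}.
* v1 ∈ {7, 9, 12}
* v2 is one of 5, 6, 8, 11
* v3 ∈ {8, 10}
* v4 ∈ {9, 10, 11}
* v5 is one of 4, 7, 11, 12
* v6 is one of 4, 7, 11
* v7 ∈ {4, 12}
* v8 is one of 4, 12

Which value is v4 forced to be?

v7 and v8 between them cover only {4, 12} — a naked pair. Remove those values from v1, v5, v6.
v5 and v6 between them cover only {7, 11} — a naked pair. Remove those values from v1, v2, v4.
v1 has just one choice, so v1 = 9. So v4 can't be 9.
So v4 = 10.

10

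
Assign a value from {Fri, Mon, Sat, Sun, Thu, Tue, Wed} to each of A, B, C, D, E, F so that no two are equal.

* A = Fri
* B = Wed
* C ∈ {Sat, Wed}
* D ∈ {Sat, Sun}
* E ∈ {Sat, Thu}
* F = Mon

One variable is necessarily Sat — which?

A has just one choice, so A = Fri.
B's domain is down to {Wed}, so B = Wed. Strike Wed from C.
So Sat goes to C.

C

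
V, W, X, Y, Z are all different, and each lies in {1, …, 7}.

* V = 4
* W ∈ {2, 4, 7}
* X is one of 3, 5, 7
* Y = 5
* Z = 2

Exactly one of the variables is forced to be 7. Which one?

W

V has just one choice, so V = 4. So W can't be 4.
Y must be 5 (only option left). Eliminate 5 elsewhere: X.
Z has just one choice, so Z = 2. Remove 2 from W.
So 7 goes to W.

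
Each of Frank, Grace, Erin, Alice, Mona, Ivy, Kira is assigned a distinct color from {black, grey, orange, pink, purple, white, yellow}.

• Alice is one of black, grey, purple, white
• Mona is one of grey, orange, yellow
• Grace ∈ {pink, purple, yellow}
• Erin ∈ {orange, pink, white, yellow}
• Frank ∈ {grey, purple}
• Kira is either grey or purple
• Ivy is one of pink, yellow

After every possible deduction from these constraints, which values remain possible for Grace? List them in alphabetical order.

Among the 7 variables, black fits only Alice (and all 7 values in {black, grey, orange, pink, purple, white, yellow} must be used), so Alice = black.
Among the 6 still-open variables, white fits only Erin (and all 6 values in {grey, orange, pink, purple, white, yellow} must be used), so Erin = white.
Among the 5 still-open variables, orange fits only Mona (and all 5 values in {grey, orange, pink, purple, yellow} must be used), so Mona = orange.
Frank and Kira between them cover only {grey, purple} — a naked pair. Remove those values from Grace.
No further eliminations apply; Grace can still be any of pink, yellow.

pink, yellow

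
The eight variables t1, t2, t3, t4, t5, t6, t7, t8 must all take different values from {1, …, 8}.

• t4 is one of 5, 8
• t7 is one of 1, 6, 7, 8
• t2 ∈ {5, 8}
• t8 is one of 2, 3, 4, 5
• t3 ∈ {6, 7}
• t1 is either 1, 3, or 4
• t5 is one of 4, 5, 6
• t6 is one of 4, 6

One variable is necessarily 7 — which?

t3

The 8 variables together cover exactly {1, 2, 3, 4, 5, 6, 7, 8} — 8 values for 8 variables — and 2 appears only in t8's list, so t8 = 2.
The 7 still-open variables together cover exactly {1, 3, 4, 5, 6, 7, 8} — 7 values for 7 variables — and 3 appears only in t1's list, so t1 = 3.
The 6 still-open variables draw from only 6 values {1, 4, 5, 6, 7, 8}, so each is used; only t7 can be 1, hence t7 = 1.
The 5 still-open variables draw from only 5 values {4, 5, 6, 7, 8}, so each is used; only t3 can be 7, hence t3 = 7.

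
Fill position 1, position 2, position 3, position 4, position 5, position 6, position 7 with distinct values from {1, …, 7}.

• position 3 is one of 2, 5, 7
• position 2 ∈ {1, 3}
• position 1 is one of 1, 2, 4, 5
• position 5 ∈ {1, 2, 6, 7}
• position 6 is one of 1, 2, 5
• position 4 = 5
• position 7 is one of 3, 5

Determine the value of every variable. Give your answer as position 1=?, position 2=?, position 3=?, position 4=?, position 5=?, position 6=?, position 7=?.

position 1=4, position 2=1, position 3=7, position 4=5, position 5=6, position 6=2, position 7=3

position 4 must be 5 (only option left). Strike 5 from position 1, position 3, position 6, position 7.
That leaves position 7 = 3. Remove 3 from position 2.
position 2 must be 1 (only option left). So position 1, position 5, position 6 can't be 1.
position 6 has just one choice, so position 6 = 2. Eliminate 2 elsewhere: position 1, position 3, position 5.
position 1's domain is down to {4}, so position 1 = 4.
position 3 must be 7 (only option left). Eliminate 7 elsewhere: position 5.
position 5's domain is down to {6}, so position 5 = 6.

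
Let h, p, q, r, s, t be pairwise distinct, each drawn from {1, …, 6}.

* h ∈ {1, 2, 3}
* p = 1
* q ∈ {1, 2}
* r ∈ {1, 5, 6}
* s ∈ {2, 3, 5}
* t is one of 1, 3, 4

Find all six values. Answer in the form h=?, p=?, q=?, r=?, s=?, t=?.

h=3, p=1, q=2, r=6, s=5, t=4

p's domain is down to {1}, so p = 1. Strike 1 from h, q, r, t.
q has just one choice, so q = 2. Remove 2 from h, s.
That leaves h = 3. Eliminate 3 elsewhere: s, t.
s must be 5 (only option left). Remove 5 from r.
t must be 4 (only option left).
That leaves r = 6.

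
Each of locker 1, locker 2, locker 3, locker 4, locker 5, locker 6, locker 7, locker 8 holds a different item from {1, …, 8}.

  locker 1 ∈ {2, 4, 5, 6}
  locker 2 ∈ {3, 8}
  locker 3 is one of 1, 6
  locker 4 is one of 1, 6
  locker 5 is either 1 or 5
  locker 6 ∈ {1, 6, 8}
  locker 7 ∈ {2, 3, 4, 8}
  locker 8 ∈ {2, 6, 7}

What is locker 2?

3

Among the 8 variables, 7 fits only locker 8 (and all 8 values in {1, 2, 3, 4, 5, 6, 7, 8} must be used), so locker 8 = 7.
locker 3 and locker 4 share exactly the 2 values {1, 6}; by pigeonhole those values go to them, so strike 1, 6 from locker 1, locker 5, locker 6.
locker 5 has just one choice, so locker 5 = 5. Eliminate 5 elsewhere: locker 1.
locker 6 has just one choice, so locker 6 = 8. So locker 2, locker 7 can't be 8.
So locker 2 = 3.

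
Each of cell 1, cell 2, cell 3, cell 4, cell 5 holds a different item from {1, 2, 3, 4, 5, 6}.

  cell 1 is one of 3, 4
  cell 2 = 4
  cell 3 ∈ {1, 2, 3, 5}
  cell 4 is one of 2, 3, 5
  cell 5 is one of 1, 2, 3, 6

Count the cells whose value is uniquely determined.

2

cell 2 must be 4 (only option left). Strike 4 from cell 1.
cell 1 must be 3 (only option left). So cell 3, cell 4, cell 5 can't be 3.
Determined: cell 1=3, cell 2=4. The other cells each still have more than one consistent value. That makes 2.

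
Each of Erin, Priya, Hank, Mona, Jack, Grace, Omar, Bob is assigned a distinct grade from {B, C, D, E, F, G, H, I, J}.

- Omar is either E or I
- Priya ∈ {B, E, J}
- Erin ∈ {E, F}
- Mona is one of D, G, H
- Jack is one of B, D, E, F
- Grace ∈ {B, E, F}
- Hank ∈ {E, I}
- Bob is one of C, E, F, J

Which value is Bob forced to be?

Hank and Omar share exactly the 2 values {E, I}; by pigeonhole those values go to them, so strike E, I from Erin, Priya, Jack, Grace, Bob.
Erin's domain is down to {F}, so Erin = F. So Jack, Grace, Bob can't be F.
Grace must be B (only option left). Strike B from Priya, Jack.
Priya's domain is down to {J}, so Priya = J. So Bob can't be J.
So Bob = C.

C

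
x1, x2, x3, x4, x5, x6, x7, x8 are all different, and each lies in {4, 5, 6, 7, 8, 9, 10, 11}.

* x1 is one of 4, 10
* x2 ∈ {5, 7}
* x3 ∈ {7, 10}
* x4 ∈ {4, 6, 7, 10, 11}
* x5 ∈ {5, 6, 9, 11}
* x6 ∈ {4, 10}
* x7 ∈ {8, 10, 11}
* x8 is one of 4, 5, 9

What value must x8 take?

9

Among the 8 variables, 8 fits only x7 (and all 8 values in {4, 5, 6, 7, 8, 9, 10, 11} must be used), so x7 = 8.
x1 and x6 between them cover only {4, 10} — a naked pair. Remove those values from x3, x4, x8.
x3 has just one choice, so x3 = 7. Strike 7 from x2, x4.
That leaves x2 = 5. Eliminate 5 elsewhere: x5, x8.
So x8 = 9.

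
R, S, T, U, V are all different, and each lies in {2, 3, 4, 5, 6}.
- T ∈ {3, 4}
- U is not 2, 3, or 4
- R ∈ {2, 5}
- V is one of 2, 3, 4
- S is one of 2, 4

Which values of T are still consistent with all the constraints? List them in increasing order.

Among the 5 variables, 6 fits only U (and all 5 values in {2, 3, 4, 5, 6} must be used), so U = 6.
The 4 still-open variables draw from only 4 values {2, 3, 4, 5}, so each is used; only R can be 5, hence R = 5.
No further eliminations apply; T can still be any of 3, 4.

3, 4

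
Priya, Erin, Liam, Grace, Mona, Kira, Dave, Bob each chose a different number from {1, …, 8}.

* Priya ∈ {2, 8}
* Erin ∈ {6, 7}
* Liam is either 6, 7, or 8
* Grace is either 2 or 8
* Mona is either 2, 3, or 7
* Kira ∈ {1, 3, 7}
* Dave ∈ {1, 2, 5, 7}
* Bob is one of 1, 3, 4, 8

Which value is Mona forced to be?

Among the 8 variables, 4 fits only Bob (and all 8 values in {1, 2, 3, 4, 5, 6, 7, 8} must be used), so Bob = 4.
The 7 still-open variables draw from only 7 values {1, 2, 3, 5, 6, 7, 8}, so each is used; only Dave can be 5, hence Dave = 5.
The 6 still-open variables together cover exactly {1, 2, 3, 6, 7, 8} — 6 values for 6 variables — and 1 appears only in Kira's list, so Kira = 1.
Among the 5 still-open variables, 3 fits only Mona (and all 5 values in {2, 3, 6, 7, 8} must be used), so Mona = 3.

3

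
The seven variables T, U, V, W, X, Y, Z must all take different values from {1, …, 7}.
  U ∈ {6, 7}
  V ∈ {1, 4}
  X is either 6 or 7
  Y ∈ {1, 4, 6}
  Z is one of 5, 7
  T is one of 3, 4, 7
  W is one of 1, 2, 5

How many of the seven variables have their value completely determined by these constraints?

The 7 variables draw from only 7 values {1, 2, 3, 4, 5, 6, 7}, so each is used; only W can be 2, hence W = 2.
The 6 still-open variables draw from only 6 values {1, 3, 4, 5, 6, 7}, so each is used; only T can be 3, hence T = 3.
The 5 still-open variables together cover exactly {1, 4, 5, 6, 7} — 5 values for 5 variables — and 5 appears only in Z's list, so Z = 5.
The 2 variables U and X are confined to {6, 7}, which locks those values in; drop them from Y.
Determined: T=3, W=2, Z=5. The other variables each still have more than one consistent value. That makes 3.

3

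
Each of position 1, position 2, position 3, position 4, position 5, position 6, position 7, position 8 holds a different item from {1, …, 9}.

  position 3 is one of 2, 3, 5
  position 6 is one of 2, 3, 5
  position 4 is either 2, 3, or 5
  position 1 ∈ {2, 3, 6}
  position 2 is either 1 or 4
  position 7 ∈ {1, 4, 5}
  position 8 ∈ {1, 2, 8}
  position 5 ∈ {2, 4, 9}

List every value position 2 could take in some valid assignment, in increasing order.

Among the 8 variables, 6 fits only position 1 (and all 8 values in {1, 2, 3, 4, 5, 6, 8, 9} must be used), so position 1 = 6.
Among the 7 still-open variables, 8 fits only position 8 (and all 7 values in {1, 2, 3, 4, 5, 8, 9} must be used), so position 8 = 8.
Among the 6 still-open variables, 9 fits only position 5 (and all 6 values in {1, 2, 3, 4, 5, 9} must be used), so position 5 = 9.
The 3 variables position 3, position 4, position 6 are confined to {2, 3, 5}, which locks those values in; drop them from position 7.
No further eliminations apply; position 2 can still be any of 1, 4.

1, 4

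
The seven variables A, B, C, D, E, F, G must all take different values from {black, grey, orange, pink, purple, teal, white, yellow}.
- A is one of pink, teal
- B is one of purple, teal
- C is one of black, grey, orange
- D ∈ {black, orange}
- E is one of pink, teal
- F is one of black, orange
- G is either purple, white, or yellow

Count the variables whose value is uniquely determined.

2

A and E share exactly the 2 values {pink, teal}; by pigeonhole those values go to them, so strike pink, teal from B.
B's domain is down to {purple}, so B = purple. So G can't be purple.
D and F share exactly the 2 values {black, orange}; by pigeonhole those values go to them, so strike black, orange from C.
C has just one choice, so C = grey.
Determined: B=purple, C=grey. The other variables each still have more than one consistent value. That makes 2.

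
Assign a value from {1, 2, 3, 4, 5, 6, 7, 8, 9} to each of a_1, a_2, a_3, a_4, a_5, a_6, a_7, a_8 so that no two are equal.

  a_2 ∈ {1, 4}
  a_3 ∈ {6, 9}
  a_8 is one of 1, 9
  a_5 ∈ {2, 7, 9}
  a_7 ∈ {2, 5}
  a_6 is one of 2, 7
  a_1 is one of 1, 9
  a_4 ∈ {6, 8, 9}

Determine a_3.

6

The 8 variables draw from only 8 values {1, 2, 4, 5, 6, 7, 8, 9}, so each is used; only a_2 can be 4, hence a_2 = 4.
Among the 7 still-open variables, 5 fits only a_7 (and all 7 values in {1, 2, 5, 6, 7, 8, 9} must be used), so a_7 = 5.
The 6 still-open variables together cover exactly {1, 2, 6, 7, 8, 9} — 6 values for 6 variables — and 8 appears only in a_4's list, so a_4 = 8.
The 5 still-open variables together cover exactly {1, 2, 6, 7, 9} — 5 values for 5 variables — and 6 appears only in a_3's list, so a_3 = 6.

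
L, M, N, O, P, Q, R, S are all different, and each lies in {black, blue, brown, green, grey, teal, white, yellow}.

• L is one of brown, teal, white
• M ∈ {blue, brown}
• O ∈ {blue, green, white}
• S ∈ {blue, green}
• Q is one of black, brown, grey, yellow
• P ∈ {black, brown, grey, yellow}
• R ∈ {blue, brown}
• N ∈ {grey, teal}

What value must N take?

M and R between them cover only {blue, brown} — a naked pair. Remove those values from L, O, P, Q, S.
S's domain is down to {green}, so S = green. So O can't be green.
O's domain is down to {white}, so O = white. Strike white from L.
L's domain is down to {teal}, so L = teal. Eliminate teal elsewhere: N.
So N = grey.

grey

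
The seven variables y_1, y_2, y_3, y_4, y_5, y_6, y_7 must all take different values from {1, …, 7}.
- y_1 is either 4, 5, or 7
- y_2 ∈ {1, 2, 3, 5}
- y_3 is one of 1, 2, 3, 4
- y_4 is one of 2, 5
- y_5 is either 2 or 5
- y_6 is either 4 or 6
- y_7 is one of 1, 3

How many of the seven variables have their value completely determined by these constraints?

3

The 7 variables together cover exactly {1, 2, 3, 4, 5, 6, 7} — 7 values for 7 variables — and 6 appears only in y_6's list, so y_6 = 6.
The 6 still-open variables draw from only 6 values {1, 2, 3, 4, 5, 7}, so each is used; only y_1 can be 7, hence y_1 = 7.
The 5 still-open variables together cover exactly {1, 2, 3, 4, 5} — 5 values for 5 variables — and 4 appears only in y_3's list, so y_3 = 4.
y_4 and y_5 share exactly the 2 values {2, 5}; by pigeonhole those values go to them, so strike 2, 5 from y_2.
Determined: y_1=7, y_3=4, y_6=6. The other variables each still have more than one consistent value. That makes 3.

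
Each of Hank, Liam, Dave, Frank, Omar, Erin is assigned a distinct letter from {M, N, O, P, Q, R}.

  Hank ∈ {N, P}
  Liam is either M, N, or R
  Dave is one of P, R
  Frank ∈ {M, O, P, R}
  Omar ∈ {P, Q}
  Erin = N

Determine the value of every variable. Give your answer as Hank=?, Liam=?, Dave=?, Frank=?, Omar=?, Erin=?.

Erin has just one choice, so Erin = N. Remove N from Hank, Liam.
That leaves Hank = P. Remove P from Dave, Frank, Omar.
Dave must be R (only option left). So Liam, Frank can't be R.
Omar's domain is down to {Q}, so Omar = Q.
That leaves Liam = M. Remove M from Frank.
Frank's domain is down to {O}, so Frank = O.

Hank=P, Liam=M, Dave=R, Frank=O, Omar=Q, Erin=N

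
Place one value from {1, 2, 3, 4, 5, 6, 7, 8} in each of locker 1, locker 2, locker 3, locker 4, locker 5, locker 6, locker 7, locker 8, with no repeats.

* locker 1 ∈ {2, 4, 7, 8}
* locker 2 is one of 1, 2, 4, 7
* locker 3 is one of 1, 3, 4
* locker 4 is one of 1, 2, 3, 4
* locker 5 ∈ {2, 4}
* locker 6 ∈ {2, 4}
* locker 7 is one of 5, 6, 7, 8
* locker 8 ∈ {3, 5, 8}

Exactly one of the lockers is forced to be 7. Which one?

The 8 variables draw from only 8 values {1, 2, 3, 4, 5, 6, 7, 8}, so each is used; only locker 7 can be 6, hence locker 7 = 6.
Among the 7 still-open variables, 5 fits only locker 8 (and all 7 values in {1, 2, 3, 4, 5, 7, 8} must be used), so locker 8 = 5.
The 6 still-open variables draw from only 6 values {1, 2, 3, 4, 7, 8}, so each is used; only locker 1 can be 8, hence locker 1 = 8.
Among the 5 still-open variables, 7 fits only locker 2 (and all 5 values in {1, 2, 3, 4, 7} must be used), so locker 2 = 7.

locker 2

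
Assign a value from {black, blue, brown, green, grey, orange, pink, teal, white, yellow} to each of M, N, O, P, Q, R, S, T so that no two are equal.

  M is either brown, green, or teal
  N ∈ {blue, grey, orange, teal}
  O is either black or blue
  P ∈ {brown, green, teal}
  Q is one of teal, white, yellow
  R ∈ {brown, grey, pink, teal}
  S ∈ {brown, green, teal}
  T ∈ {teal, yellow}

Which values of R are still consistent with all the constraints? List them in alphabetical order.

M, P, S between them cover only {brown, green, teal} — a naked triple. Remove those values from N, Q, R, T.
T's domain is down to {yellow}, so T = yellow. Strike yellow from Q.
Q must be white (only option left).
No further eliminations apply; R can still be any of grey, pink.

grey, pink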